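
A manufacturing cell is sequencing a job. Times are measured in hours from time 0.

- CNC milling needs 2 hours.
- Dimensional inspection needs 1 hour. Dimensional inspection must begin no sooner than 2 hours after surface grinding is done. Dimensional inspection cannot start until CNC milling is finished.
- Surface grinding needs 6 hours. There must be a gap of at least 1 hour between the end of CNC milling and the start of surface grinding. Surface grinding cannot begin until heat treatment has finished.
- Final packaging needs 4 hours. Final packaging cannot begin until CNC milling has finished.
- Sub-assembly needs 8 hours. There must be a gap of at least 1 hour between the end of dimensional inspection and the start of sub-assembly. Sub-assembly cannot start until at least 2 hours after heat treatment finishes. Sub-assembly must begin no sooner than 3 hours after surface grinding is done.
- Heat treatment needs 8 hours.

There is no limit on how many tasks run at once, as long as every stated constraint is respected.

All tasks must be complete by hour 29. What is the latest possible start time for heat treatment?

3

Sub-assembly has no dependents, so it just needs to finish by hour 29. Starting by 29 − 8 = hour 21 achieves that.
Dimensional inspection feeds into sub-assembly (must start by hour 21, minus 1-hour gap → hour 20); so dimensional inspection must finish by hour 20 and therefore start by hour 19.
Surface grinding has several dependents: dimensional inspection (must start by hour 19, minus 2-hour gap → hour 17); sub-assembly (must start by hour 21, minus 3-hour gap → hour 18). The earliest of those limits is hour 17, so surface grinding must start by 17 − 6 = hour 11.
Heat treatment feeds surface grinding (must start by hour 11); sub-assembly (must start by hour 21, minus 2-hour gap → hour 19). Taking the minimum, heat treatment must finish by hour 11 and start by 11 − 8 = hour 3.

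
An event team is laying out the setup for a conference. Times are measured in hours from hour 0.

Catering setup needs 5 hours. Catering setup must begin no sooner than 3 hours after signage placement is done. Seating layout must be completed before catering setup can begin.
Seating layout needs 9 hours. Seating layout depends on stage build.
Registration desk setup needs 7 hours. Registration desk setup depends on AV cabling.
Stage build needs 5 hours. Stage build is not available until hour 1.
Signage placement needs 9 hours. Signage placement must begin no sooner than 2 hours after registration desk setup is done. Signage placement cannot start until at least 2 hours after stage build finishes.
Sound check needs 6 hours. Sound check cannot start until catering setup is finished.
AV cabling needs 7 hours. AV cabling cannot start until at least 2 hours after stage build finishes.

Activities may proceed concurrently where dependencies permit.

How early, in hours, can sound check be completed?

47

Stage build waits on its own release at hour 1, so it starts at hour 1 and finishes at 1 + 5 = hour 6.
After stage build (finishes hour 6), seating layout can start at hour 6 and finishes at hour 15.
AV cabling cannot begin until stage build (finishes hour 6, plus 2-hour gap → hour 8). It runs from hour 8 to 8 + 7 = hour 15.
Registration desk setup waits on AV cabling (finishes hour 15), so it starts at hour 15 and finishes at 15 + 7 = hour 22.
Signage placement needs all of registration desk setup (finishes hour 22, plus 2-hour gap → hour 24); stage build (finishes hour 6, plus 2-hour gap → hour 8). That puts its earliest start at hour 24; it finishes at 24 + 9 = hour 33.
Catering setup needs all of signage placement (finishes hour 33, plus 3-hour gap → hour 36); seating layout (finishes hour 15). That puts its earliest start at hour 36; it finishes at 36 + 5 = hour 41.
After catering setup (finishes hour 41), sound check can start at hour 41 and finishes at hour 47.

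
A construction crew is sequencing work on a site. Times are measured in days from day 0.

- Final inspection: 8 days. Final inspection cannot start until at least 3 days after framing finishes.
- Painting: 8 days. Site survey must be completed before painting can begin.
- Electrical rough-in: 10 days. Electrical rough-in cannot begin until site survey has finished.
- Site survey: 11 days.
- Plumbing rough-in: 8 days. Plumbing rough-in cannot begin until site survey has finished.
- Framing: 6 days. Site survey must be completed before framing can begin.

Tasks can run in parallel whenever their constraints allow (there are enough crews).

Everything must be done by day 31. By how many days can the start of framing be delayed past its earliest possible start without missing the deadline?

Site survey can start immediately at day 0; it finishes at day 11.
Framing waits on site survey (finishes day 11), so it starts at day 11 and finishes at 11 + 6 = day 17.

Working backward from the deadline:
Final inspection has no dependents, so it just needs to finish by day 31. Starting by 31 − 8 = day 23 achieves that.
Framing has to be done before final inspection (must start by day 23, minus 3-day gap → day 20). That means finishing by day 20, i.e. starting by 20 − 6 = day 14.
So framing can start as early as day 11 and as late as day 14, giving 14 − 11 = 3 days of slack.

3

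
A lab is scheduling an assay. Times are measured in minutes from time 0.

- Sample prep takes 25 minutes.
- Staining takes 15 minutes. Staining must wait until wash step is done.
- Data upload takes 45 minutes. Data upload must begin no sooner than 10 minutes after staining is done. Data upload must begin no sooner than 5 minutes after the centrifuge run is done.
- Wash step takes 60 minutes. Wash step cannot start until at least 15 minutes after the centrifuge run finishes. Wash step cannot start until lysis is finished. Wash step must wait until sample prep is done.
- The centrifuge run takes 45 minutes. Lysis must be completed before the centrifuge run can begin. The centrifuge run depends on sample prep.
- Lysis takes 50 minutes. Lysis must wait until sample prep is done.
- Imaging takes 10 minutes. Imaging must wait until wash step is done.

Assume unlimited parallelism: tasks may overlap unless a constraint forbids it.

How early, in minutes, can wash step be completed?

195

Nothing blocks sample prep, so it runs from minute 0 to minute 25.
Lysis waits on sample prep (finishes minute 25), so it starts at minute 25 and finishes at 25 + 50 = minute 75.
The centrifuge run needs all of lysis (finishes minute 75); sample prep (finishes minute 25). That puts its earliest start at minute 75; it finishes at 75 + 45 = minute 120.
Wash step needs all of the centrifuge run (finishes minute 120, plus 15-minute gap → minute 135); lysis (finishes minute 75); sample prep (finishes minute 25). That puts its earliest start at minute 135; it finishes at 135 + 60 = minute 195.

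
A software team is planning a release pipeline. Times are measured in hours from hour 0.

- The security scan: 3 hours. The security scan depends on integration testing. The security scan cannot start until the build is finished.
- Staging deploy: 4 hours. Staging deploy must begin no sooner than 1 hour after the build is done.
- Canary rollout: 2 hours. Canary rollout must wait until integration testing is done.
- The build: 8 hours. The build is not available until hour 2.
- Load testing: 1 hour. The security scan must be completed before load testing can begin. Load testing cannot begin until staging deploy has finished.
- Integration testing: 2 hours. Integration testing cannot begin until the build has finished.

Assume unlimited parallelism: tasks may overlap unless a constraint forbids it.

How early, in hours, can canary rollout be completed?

14

The build waits on its own release at hour 2, so it starts at hour 2 and finishes at 2 + 8 = hour 10.
After the build (finishes hour 10), integration testing can start at hour 10 and finishes at hour 12.
Canary rollout cannot begin until integration testing (finishes hour 12). It runs from hour 12 to 12 + 2 = hour 14.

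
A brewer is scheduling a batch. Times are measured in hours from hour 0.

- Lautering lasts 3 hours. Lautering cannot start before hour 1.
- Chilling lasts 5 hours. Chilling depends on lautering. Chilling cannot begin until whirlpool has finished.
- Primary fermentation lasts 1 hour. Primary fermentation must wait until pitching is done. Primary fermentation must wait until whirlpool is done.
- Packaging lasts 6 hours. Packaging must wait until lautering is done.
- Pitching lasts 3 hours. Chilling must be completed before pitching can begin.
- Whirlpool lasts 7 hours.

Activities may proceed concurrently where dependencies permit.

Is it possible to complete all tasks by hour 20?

Yes

Nothing blocks whirlpool, so it runs from hour 0 to hour 7.
Lautering waits on its own release at hour 1, so it starts at hour 1 and finishes at 1 + 3 = hour 4.
After lautering (finishes hour 4), packaging can start at hour 4 and finishes at hour 10.
Chilling has to wait for lautering (finishes hour 4); whirlpool (finishes hour 7). The latest of these is hour 7, so chilling runs hour 7 to 7 + 5 = hour 12.
Pitching cannot begin until chilling (finishes hour 12). It runs from hour 12 to 12 + 3 = hour 15.
For primary fermentation: pitching (finishes hour 15); whirlpool (finishes hour 7). Taking the maximum gives a start of hour 15, and it finishes at 15 + 1 = hour 16.
Every task is finished by hour 16, which is no later than the deadline of 20, so the schedule is feasible.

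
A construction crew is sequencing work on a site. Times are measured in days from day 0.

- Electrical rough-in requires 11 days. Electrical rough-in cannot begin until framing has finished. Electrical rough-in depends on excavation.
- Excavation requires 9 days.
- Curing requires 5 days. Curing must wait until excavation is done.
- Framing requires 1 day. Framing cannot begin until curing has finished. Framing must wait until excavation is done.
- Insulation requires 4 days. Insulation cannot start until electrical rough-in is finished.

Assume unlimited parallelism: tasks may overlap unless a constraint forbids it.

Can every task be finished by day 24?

Excavation can start immediately at day 0; it finishes at day 9.
After excavation (finishes day 9), curing can start at day 9 and finishes at day 14.
For framing: curing (finishes day 14); excavation (finishes day 9). Taking the maximum gives a start of day 14, and it finishes at 14 + 1 = day 15.
Electrical rough-in cannot start until framing (finishes day 15); excavation (finishes day 9). The controlling bound is day 15, so electrical rough-in finishes at 15 + 11 = day 26.
Insulation waits on electrical rough-in (finishes day 26), so it starts at day 26 and finishes at 26 + 4 = day 30.
The earliest everything can be done is day 30, which is after the deadline of 24, so it is not possible.

No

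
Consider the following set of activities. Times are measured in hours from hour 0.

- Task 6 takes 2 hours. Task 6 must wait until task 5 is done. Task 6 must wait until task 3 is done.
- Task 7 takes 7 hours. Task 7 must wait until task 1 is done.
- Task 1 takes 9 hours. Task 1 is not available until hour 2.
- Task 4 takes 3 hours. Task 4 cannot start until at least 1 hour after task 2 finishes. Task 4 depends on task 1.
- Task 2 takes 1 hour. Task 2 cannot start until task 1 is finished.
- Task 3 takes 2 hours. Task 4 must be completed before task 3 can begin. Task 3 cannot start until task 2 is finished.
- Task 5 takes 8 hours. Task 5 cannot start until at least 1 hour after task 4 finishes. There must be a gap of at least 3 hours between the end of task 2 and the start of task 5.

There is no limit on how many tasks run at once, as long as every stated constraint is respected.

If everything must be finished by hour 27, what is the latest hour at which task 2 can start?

Task 6 has no dependents, so it just needs to finish by hour 27. Starting by 27 − 2 = hour 25 achieves that.
Task 3 feeds into task 6 (must start by hour 25); so task 3 must finish by hour 25 and therefore start by hour 23.
Task 5 feeds into task 6 (must start by hour 25); so task 5 must finish by hour 25 and therefore start by hour 17.
Task 4 has several dependents: task 3 (must start by hour 23); task 5 (must start by hour 17, minus 1-hour gap → hour 16). The earliest of those limits is hour 16, so task 4 must start by 16 − 3 = hour 13.
Task 2 has several dependents: task 3 (must start by hour 23); task 4 (must start by hour 13, minus 1-hour gap → hour 12); task 5 (must start by hour 17, minus 3-hour gap → hour 14). The earliest of those limits is hour 12, so task 2 must start by 12 − 1 = hour 11.

11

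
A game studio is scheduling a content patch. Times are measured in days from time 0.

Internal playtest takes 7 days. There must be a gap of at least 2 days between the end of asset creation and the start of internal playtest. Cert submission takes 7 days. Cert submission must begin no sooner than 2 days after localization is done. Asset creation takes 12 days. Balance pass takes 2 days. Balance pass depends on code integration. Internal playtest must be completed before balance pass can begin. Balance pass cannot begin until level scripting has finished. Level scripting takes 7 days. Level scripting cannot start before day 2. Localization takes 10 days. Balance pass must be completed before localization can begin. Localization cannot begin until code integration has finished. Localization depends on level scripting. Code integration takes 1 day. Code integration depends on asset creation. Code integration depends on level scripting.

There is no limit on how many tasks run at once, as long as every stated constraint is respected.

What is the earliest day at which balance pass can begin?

21

After its own release at day 2, level scripting can start at day 2 and finishes at day 9.
Nothing blocks asset creation, so it runs from day 0 to day 12.
Internal playtest cannot begin until asset creation (finishes day 12, plus 2-day gap → day 14). It runs from day 14 to 14 + 7 = day 21.
Code integration needs all of asset creation (finishes day 12); level scripting (finishes day 9). That puts its earliest start at day 12; it finishes at 12 + 1 = day 13.
Balance pass waits on code integration (finishes day 13); internal playtest (finishes day 21); level scripting (finishes day 9). The latest of these is day 21, which is the earliest balance pass can start.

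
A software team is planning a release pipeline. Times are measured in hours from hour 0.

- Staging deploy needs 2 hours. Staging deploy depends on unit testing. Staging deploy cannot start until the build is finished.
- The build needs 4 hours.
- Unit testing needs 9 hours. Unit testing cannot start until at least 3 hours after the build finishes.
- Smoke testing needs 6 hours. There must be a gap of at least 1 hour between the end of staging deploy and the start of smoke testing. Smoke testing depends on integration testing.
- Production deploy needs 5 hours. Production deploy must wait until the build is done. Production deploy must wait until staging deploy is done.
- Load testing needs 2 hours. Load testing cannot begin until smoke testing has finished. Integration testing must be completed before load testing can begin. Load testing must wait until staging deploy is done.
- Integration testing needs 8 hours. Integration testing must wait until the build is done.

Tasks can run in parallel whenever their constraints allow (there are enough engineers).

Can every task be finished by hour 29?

Nothing blocks the build, so it runs from hour 0 to hour 4.
After the build (finishes hour 4), integration testing can start at hour 4 and finishes at hour 12.
Unit testing waits on the build (finishes hour 4, plus 3-hour gap → hour 7), so it starts at hour 7 and finishes at 7 + 9 = hour 16.
Staging deploy needs all of unit testing (finishes hour 16); the build (finishes hour 4). That puts its earliest start at hour 16; it finishes at 16 + 2 = hour 18.
Production deploy needs all of the build (finishes hour 4); staging deploy (finishes hour 18). That puts its earliest start at hour 18; it finishes at 18 + 5 = hour 23.
For smoke testing: staging deploy (finishes hour 18, plus 1-hour gap → hour 19); integration testing (finishes hour 12). Taking the maximum gives a start of hour 19, and it finishes at 19 + 6 = hour 25.
For load testing: smoke testing (finishes hour 25); integration testing (finishes hour 12); staging deploy (finishes hour 18). Taking the maximum gives a start of hour 25, and it finishes at 25 + 2 = hour 27.
Every task is finished by hour 27, which is no later than the deadline of 29, so the schedule is feasible.

Yes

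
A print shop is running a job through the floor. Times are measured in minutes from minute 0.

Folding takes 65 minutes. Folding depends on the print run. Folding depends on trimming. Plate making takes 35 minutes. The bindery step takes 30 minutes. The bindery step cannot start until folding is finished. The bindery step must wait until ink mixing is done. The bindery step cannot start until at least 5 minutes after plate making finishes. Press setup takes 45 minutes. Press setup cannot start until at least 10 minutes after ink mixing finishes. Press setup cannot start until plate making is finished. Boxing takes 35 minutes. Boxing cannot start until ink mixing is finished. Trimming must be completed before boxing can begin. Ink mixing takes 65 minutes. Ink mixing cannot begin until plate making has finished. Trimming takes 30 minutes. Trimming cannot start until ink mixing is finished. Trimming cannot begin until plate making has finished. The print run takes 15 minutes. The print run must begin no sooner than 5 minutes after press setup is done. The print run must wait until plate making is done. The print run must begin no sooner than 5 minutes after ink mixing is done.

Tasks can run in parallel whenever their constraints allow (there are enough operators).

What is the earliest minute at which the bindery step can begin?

240

Plate making has no prerequisites, so it starts at minute 0 and finishes at minute 35.
Ink mixing waits on plate making (finishes minute 35), so it starts at minute 35 and finishes at 35 + 65 = minute 100.
Trimming has to wait for ink mixing (finishes minute 100); plate making (finishes minute 35). The latest of these is minute 100, so trimming runs minute 100 to 100 + 30 = minute 130.
Press setup has to wait for ink mixing (finishes minute 100, plus 10-minute gap → minute 110); plate making (finishes minute 35). The latest of these is minute 110, so press setup runs minute 110 to 110 + 45 = minute 155.
The print run needs all of press setup (finishes minute 155, plus 5-minute gap → minute 160); plate making (finishes minute 35); ink mixing (finishes minute 100, plus 5-minute gap → minute 105). That puts its earliest start at minute 160; it finishes at 160 + 15 = minute 175.
Folding cannot start until the print run (finishes minute 175); trimming (finishes minute 130). The controlling bound is minute 175, so folding finishes at 175 + 65 = minute 240.
The bindery step waits on folding (finishes minute 240); ink mixing (finishes minute 100); plate making (finishes minute 35, plus 5-minute gap → minute 40). The latest of these is minute 240, which is the earliest the bindery step can start.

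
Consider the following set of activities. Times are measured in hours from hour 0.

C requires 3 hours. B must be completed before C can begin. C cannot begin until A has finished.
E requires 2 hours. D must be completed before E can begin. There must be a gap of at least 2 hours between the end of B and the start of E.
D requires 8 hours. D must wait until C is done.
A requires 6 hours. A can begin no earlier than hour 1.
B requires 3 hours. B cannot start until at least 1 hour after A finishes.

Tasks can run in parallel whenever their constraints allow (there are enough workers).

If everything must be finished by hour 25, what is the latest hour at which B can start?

Nothing follows E; the deadline of hour 25 is its only limit. It must start by 25 − 2 = hour 23.
Since E (must start by hour 23) depends on it, D must finish by hour 23. Backing off its 8-hour duration gives a latest start of hour 15.
Since D (must start by hour 15) depends on it, C must finish by hour 15. Backing off its 3-hour duration gives a latest start of hour 12.
B has several dependents: C (must start by hour 12); E (must start by hour 23, minus 2-hour gap → hour 21). The earliest of those limits is hour 12, so B must start by 12 − 3 = hour 9.

9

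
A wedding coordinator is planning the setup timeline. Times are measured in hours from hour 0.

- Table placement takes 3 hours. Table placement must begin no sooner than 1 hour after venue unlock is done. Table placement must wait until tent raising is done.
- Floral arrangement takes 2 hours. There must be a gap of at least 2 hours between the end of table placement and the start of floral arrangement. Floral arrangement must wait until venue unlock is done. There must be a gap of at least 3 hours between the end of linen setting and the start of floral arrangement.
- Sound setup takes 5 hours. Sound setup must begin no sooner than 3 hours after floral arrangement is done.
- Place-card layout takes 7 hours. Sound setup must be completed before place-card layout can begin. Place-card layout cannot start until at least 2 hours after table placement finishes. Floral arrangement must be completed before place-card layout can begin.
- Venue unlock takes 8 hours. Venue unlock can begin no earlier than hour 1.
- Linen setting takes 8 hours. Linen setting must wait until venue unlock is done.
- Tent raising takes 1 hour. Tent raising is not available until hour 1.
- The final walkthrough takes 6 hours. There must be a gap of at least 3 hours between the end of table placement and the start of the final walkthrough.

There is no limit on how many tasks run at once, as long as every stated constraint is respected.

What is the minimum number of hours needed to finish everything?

37

Tent raising waits on its own release at hour 1, so it starts at hour 1 and finishes at 1 + 1 = hour 2.
After its own release at hour 1, venue unlock can start at hour 1 and finishes at hour 9.
Linen setting cannot begin until venue unlock (finishes hour 9). It runs from hour 9 to 9 + 8 = hour 17.
Table placement cannot start until venue unlock (finishes hour 9, plus 1-hour gap → hour 10); tent raising (finishes hour 2). The controlling bound is hour 10, so table placement finishes at 10 + 3 = hour 13.
The final walkthrough cannot begin until table placement (finishes hour 13, plus 3-hour gap → hour 16). It runs from hour 16 to 16 + 6 = hour 22.
For floral arrangement: table placement (finishes hour 13, plus 2-hour gap → hour 15); venue unlock (finishes hour 9); linen setting (finishes hour 17, plus 3-hour gap → hour 20). Taking the maximum gives a start of hour 20, and it finishes at 20 + 2 = hour 22.
After floral arrangement (finishes hour 22, plus 3-hour gap → hour 25), sound setup can start at hour 25 and finishes at hour 30.
Place-card layout needs all of sound setup (finishes hour 30); table placement (finishes hour 13, plus 2-hour gap → hour 15); floral arrangement (finishes hour 22). That puts its earliest start at hour 30; it finishes at 30 + 7 = hour 37.
All tasks are finished once the last one completes. Finish times: Venue unlock at 9, Tent raising at 2, Table placement at 13, Linen setting at 17, Floral arrangement at 22, Sound setup at 30, Place-card layout at 37, The final walkthrough at 22. The latest is hour 37.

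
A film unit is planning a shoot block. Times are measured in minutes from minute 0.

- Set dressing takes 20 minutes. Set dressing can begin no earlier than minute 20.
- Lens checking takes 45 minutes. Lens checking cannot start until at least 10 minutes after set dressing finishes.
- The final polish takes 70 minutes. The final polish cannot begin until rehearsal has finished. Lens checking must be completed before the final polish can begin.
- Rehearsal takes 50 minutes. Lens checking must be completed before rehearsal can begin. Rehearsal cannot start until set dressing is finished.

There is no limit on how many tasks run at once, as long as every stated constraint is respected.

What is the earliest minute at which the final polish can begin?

145

After its own release at minute 20, set dressing can start at minute 20 and finishes at minute 40.
Lens checking cannot begin until set dressing (finishes minute 40, plus 10-minute gap → minute 50). It runs from minute 50 to 50 + 45 = minute 95.
Rehearsal has to wait for lens checking (finishes minute 95); set dressing (finishes minute 40). The latest of these is minute 95, so rehearsal runs minute 95 to 95 + 50 = minute 145.
The final polish waits on rehearsal (finishes minute 145); lens checking (finishes minute 95). The latest of these is minute 145, which is the earliest the final polish can start.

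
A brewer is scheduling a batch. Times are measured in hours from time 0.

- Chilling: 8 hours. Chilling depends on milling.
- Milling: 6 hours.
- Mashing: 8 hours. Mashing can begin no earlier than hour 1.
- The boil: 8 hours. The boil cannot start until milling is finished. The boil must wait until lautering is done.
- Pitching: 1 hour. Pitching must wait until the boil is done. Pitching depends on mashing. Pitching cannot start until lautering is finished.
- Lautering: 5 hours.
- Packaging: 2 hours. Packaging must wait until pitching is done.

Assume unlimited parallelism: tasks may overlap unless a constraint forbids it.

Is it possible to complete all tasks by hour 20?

Yes

Lautering can start immediately at hour 0; it finishes at hour 5.
Mashing waits on its own release at hour 1, so it starts at hour 1 and finishes at 1 + 8 = hour 9.
Milling has no prerequisites, so it starts at hour 0 and finishes at hour 6.
After milling (finishes hour 6), chilling can start at hour 6 and finishes at hour 14.
The boil cannot start until milling (finishes hour 6); lautering (finishes hour 5). The controlling bound is hour 6, so the boil finishes at 6 + 8 = hour 14.
For pitching: the boil (finishes hour 14); mashing (finishes hour 9); lautering (finishes hour 5). Taking the maximum gives a start of hour 14, and it finishes at 14 + 1 = hour 15.
After pitching (finishes hour 15), packaging can start at hour 15 and finishes at hour 17.
Every task is finished by hour 17, which is no later than the deadline of 20, so the schedule is feasible.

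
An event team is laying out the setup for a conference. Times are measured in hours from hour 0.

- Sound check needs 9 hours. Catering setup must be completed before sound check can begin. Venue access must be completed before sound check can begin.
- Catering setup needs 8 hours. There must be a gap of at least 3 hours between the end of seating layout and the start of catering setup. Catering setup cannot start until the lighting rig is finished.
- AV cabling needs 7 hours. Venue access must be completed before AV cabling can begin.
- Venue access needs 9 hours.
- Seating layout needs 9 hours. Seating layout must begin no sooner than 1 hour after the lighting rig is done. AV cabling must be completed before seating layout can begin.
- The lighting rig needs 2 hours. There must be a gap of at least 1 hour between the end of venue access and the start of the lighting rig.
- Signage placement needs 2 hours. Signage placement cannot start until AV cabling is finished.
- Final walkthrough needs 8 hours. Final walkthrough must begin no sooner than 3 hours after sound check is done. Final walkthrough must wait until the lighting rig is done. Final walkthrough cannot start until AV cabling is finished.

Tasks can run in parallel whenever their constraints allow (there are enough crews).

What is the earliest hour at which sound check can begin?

Venue access has no prerequisites, so it starts at hour 0 and finishes at hour 9.
AV cabling waits on venue access (finishes hour 9), so it starts at hour 9 and finishes at 9 + 7 = hour 16.
After venue access (finishes hour 9, plus 1-hour gap → hour 10), the lighting rig can start at hour 10 and finishes at hour 12.
Seating layout has to wait for the lighting rig (finishes hour 12, plus 1-hour gap → hour 13); AV cabling (finishes hour 16). The latest of these is hour 16, so seating layout runs hour 16 to 16 + 9 = hour 25.
Catering setup needs all of seating layout (finishes hour 25, plus 3-hour gap → hour 28); the lighting rig (finishes hour 12). That puts its earliest start at hour 28; it finishes at 28 + 8 = hour 36.
Sound check waits on catering setup (finishes hour 36); venue access (finishes hour 9). The latest of these is hour 36, which is the earliest sound check can start.

36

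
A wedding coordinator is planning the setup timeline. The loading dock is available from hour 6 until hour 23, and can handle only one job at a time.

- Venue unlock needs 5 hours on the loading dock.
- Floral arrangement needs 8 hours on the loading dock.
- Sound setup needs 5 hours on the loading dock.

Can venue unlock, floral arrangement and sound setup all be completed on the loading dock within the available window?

The loading dock window is 23 − 6 = 17 hours.
Running back to back, the jobs need 5 + 8 + 5 = 18 hours on the loading dock.
Since 18 > 17, they cannot all fit.

No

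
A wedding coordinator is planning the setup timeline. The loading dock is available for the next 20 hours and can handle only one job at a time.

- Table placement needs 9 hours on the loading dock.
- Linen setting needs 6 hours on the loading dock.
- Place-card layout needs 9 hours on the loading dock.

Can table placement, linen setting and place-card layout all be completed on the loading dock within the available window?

Running back to back, the jobs need 9 + 6 + 9 = 24 hours on the loading dock.
Since 24 > 20, they cannot all fit.

No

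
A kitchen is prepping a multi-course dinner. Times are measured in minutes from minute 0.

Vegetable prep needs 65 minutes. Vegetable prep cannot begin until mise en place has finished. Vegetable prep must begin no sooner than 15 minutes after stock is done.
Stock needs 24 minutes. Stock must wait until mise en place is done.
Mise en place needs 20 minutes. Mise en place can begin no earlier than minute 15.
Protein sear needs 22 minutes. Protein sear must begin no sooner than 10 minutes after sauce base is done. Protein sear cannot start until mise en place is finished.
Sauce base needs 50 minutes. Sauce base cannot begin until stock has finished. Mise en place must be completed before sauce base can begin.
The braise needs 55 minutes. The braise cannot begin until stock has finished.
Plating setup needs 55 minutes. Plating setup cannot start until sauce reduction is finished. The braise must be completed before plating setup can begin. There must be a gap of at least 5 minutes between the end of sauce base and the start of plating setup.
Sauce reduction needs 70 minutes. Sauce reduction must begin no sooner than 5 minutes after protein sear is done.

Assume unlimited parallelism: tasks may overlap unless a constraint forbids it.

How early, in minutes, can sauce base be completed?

Mise en place cannot begin until its own release at minute 15. It runs from minute 15 to 15 + 20 = minute 35.
Stock cannot begin until mise en place (finishes minute 35). It runs from minute 35 to 35 + 24 = minute 59.
For sauce base: stock (finishes minute 59); mise en place (finishes minute 35). Taking the maximum gives a start of minute 59, and it finishes at 59 + 50 = minute 109.

109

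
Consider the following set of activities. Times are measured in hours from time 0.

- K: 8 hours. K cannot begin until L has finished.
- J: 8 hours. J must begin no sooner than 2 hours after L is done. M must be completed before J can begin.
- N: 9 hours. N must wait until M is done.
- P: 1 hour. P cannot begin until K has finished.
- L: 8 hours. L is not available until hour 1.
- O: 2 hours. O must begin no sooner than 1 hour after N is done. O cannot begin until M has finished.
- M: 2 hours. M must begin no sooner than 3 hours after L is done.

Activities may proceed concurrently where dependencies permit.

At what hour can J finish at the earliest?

L cannot begin until its own release at hour 1. It runs from hour 1 to 1 + 8 = hour 9.
After L (finishes hour 9, plus 3-hour gap → hour 12), M can start at hour 12 and finishes at hour 14.
J cannot start until L (finishes hour 9, plus 2-hour gap → hour 11); M (finishes hour 14). The controlling bound is hour 14, so J finishes at 14 + 8 = hour 22.

22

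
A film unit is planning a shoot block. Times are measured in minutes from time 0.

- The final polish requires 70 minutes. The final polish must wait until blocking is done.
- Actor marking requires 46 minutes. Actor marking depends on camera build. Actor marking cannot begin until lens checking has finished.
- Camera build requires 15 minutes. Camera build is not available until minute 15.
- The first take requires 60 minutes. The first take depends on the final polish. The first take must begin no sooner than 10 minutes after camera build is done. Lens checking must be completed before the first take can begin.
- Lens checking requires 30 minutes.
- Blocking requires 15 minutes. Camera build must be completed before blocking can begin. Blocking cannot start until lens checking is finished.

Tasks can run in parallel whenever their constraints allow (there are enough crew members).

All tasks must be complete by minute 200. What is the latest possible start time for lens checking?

To finish by minute 200, the first take (duration 60) must start no later than minute 140.
The final polish must finish before the first take (must start by minute 140). With a 70-minute duration, the final polish must start by 140 − 70 = minute 70.
Blocking feeds into the final polish (must start by minute 70); so blocking must finish by minute 70 and therefore start by minute 55.
Actor marking has no dependents, so it just needs to finish by minute 200. Starting by 200 − 46 = minute 154 achieves that.
For lens checking: blocking (must start by minute 55); actor marking (must start by minute 154); the first take (must start by minute 140). The most restrictive is minute 55; with a 30-minute duration, lens checking must start by minute 25.

25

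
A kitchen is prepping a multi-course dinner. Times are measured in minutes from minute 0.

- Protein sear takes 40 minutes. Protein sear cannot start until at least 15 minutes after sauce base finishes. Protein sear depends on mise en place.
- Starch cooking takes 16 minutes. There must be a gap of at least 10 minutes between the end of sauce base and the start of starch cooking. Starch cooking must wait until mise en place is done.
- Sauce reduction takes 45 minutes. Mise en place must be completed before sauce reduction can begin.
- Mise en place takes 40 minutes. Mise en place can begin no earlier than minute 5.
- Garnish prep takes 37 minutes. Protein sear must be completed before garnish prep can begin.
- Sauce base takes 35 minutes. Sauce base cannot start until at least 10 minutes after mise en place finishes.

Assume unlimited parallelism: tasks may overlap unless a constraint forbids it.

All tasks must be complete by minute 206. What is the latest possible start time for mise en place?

29

Garnish prep must finish by minute 206; it takes 37 minutes, so it must start by 206 − 37 = minute 169.
Protein sear has to be done before garnish prep (must start by minute 169). That means finishing by minute 169, i.e. starting by 169 − 40 = minute 129.
To finish by minute 206, starch cooking (duration 16) must start no later than minute 190.
Sauce base feeds protein sear (must start by minute 129, minus 15-minute gap → minute 114); starch cooking (must start by minute 190, minus 10-minute gap → minute 180). Taking the minimum, sauce base must finish by minute 114 and start by 114 − 35 = minute 79.
Nothing follows sauce reduction; the deadline of minute 206 is its only limit. It must start by 206 − 45 = minute 161.
Mise en place feeds sauce base (must start by minute 79, minus 10-minute gap → minute 69); protein sear (must start by minute 129); sauce reduction (must start by minute 161); starch cooking (must start by minute 190). Taking the minimum, mise en place must finish by minute 69 and start by 69 − 40 = minute 29.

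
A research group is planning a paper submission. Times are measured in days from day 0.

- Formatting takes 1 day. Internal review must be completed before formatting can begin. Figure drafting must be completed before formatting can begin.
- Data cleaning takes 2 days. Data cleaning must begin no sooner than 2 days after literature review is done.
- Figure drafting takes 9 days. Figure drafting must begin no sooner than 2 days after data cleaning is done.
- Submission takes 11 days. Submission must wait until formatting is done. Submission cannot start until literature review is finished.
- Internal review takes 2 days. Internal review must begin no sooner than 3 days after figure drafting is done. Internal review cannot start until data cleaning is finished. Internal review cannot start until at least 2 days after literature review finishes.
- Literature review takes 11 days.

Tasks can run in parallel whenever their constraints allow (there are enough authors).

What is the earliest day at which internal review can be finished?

Nothing blocks literature review, so it runs from day 0 to day 11.
Data cleaning cannot begin until literature review (finishes day 11, plus 2-day gap → day 13). It runs from day 13 to 13 + 2 = day 15.
After data cleaning (finishes day 15, plus 2-day gap → day 17), figure drafting can start at day 17 and finishes at day 26.
Internal review cannot start until figure drafting (finishes day 26, plus 3-day gap → day 29); data cleaning (finishes day 15); literature review (finishes day 11, plus 2-day gap → day 13). The controlling bound is day 29, so internal review finishes at 29 + 2 = day 31.

31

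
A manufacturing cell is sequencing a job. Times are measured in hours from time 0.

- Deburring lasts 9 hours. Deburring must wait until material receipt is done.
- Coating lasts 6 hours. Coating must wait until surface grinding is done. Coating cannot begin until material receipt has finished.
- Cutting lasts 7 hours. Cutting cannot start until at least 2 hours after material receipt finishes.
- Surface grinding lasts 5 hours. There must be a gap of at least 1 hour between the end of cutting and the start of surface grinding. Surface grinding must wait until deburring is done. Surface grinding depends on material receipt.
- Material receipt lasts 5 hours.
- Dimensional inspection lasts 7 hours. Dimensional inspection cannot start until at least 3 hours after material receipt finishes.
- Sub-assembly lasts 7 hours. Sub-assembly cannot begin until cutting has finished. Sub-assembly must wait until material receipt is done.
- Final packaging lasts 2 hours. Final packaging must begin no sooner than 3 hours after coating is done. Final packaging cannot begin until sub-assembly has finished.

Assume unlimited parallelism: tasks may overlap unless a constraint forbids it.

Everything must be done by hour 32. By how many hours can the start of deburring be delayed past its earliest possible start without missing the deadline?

Nothing blocks material receipt, so it runs from hour 0 to hour 5.
Deburring waits on material receipt (finishes hour 5), so it starts at hour 5 and finishes at 5 + 9 = hour 14.

Working backward from the deadline:
Nothing follows final packaging; the deadline of hour 32 is its only limit. It must start by 32 − 2 = hour 30.
Since final packaging (must start by hour 30, minus 3-hour gap → hour 27) depends on it, coating must finish by hour 27. Backing off its 6-hour duration gives a latest start of hour 21.
Surface grinding feeds into coating (must start by hour 21); so surface grinding must finish by hour 21 and therefore start by hour 16.
Since surface grinding (must start by hour 16) depends on it, deburring must finish by hour 16. Backing off its 9-hour duration gives a latest start of hour 7.
So deburring can start as early as hour 5 and as late as hour 7, giving 7 − 5 = 2 hours of slack.

2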